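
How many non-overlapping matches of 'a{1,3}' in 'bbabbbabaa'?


Pattern 'a{1,3}' matches between 1 and 3 consecutive a's (greedy).
String: 'bbabbbabaa'
Finding runs of a's and applying greedy matching:
  Run at pos 2: 'a' (length 1)
  Run at pos 6: 'a' (length 1)
  Run at pos 8: 'aa' (length 2)
Matches: ['a', 'a', 'aa']
Count: 3

3


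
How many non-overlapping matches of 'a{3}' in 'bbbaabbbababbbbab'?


Pattern 'a{3}' matches exactly 3 consecutive a's (greedy, non-overlapping).
String: 'bbbaabbbababbbbab'
Scanning for runs of a's:
  Run at pos 3: 'aa' (length 2) -> 0 match(es)
  Run at pos 8: 'a' (length 1) -> 0 match(es)
  Run at pos 10: 'a' (length 1) -> 0 match(es)
  Run at pos 15: 'a' (length 1) -> 0 match(es)
Matches found: []
Total: 0

0


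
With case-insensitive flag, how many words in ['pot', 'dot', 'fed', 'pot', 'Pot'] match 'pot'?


Case-insensitive matching: compare each word's lowercase form to 'pot'.
  'pot' -> lower='pot' -> MATCH
  'dot' -> lower='dot' -> no
  'fed' -> lower='fed' -> no
  'pot' -> lower='pot' -> MATCH
  'Pot' -> lower='pot' -> MATCH
Matches: ['pot', 'pot', 'Pot']
Count: 3

3


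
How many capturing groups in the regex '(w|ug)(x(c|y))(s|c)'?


To count capturing groups, count each '(' that starts a group.
Pattern: '(w|ug)(x(c|y))(s|c)'
Walking through the pattern:
  Position 0: '(' -> group #1
  Position 6: '(' -> group #2
  Position 8: '(' -> group #3
  Position 14: '(' -> group #4
Total capturing groups: 4

4


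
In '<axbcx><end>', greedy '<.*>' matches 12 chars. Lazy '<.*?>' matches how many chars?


Greedy '<.*>' tries to match as MUCH as possible.
Lazy '<.*?>' tries to match as LITTLE as possible.

String: '<axbcx><end>'
Greedy '<.*>' starts at first '<' and extends to the LAST '>': '<axbcx><end>' (12 chars)
Lazy '<.*?>' starts at first '<' and stops at the FIRST '>': '<axbcx>' (7 chars)

7


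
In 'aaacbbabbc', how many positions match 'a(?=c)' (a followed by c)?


Lookahead 'a(?=c)' matches 'a' only when followed by 'c'.
String: 'aaacbbabbc'
Checking each position where char is 'a':
  pos 0: 'a' -> no (next='a')
  pos 1: 'a' -> no (next='a')
  pos 2: 'a' -> MATCH (next='c')
  pos 6: 'a' -> no (next='b')
Matching positions: [2]
Count: 1

1


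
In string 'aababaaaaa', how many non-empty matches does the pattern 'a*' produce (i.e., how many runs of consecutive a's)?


Pattern 'a*' matches zero or more a's. We want non-empty runs of consecutive a's.
String: 'aababaaaaa'
Walking through the string to find runs of a's:
  Run 1: positions 0-1 -> 'aa'
  Run 2: positions 3-3 -> 'a'
  Run 3: positions 5-9 -> 'aaaaa'
Non-empty runs found: ['aa', 'a', 'aaaaa']
Count: 3

3


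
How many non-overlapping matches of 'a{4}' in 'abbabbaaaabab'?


Pattern 'a{4}' matches exactly 4 consecutive a's (greedy, non-overlapping).
String: 'abbabbaaaabab'
Scanning for runs of a's:
  Run at pos 0: 'a' (length 1) -> 0 match(es)
  Run at pos 3: 'a' (length 1) -> 0 match(es)
  Run at pos 6: 'aaaa' (length 4) -> 1 match(es)
  Run at pos 11: 'a' (length 1) -> 0 match(es)
Matches found: ['aaaa']
Total: 1

1


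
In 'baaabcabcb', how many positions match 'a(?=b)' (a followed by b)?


Lookahead 'a(?=b)' matches 'a' only when followed by 'b'.
String: 'baaabcabcb'
Checking each position where char is 'a':
  pos 1: 'a' -> no (next='a')
  pos 2: 'a' -> no (next='a')
  pos 3: 'a' -> MATCH (next='b')
  pos 6: 'a' -> MATCH (next='b')
Matching positions: [3, 6]
Count: 2

2


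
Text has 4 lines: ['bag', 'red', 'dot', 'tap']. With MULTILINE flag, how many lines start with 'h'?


With MULTILINE flag, ^ matches the start of each line.
Lines: ['bag', 'red', 'dot', 'tap']
Checking which lines start with 'h':
  Line 1: 'bag' -> no
  Line 2: 'red' -> no
  Line 3: 'dot' -> no
  Line 4: 'tap' -> no
Matching lines: []
Count: 0

0


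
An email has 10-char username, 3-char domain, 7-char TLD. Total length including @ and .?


An email address has format: username@domain.tld
Username length: 10
'@' character: 1
Domain length: 3
'.' character: 1
TLD length: 7
Total = 10 + 1 + 3 + 1 + 7 = 22

22


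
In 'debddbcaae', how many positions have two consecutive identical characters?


Looking for consecutive identical characters in 'debddbcaae':
  pos 0-1: 'd' vs 'e' -> different
  pos 1-2: 'e' vs 'b' -> different
  pos 2-3: 'b' vs 'd' -> different
  pos 3-4: 'd' vs 'd' -> MATCH ('dd')
  pos 4-5: 'd' vs 'b' -> different
  pos 5-6: 'b' vs 'c' -> different
  pos 6-7: 'c' vs 'a' -> different
  pos 7-8: 'a' vs 'a' -> MATCH ('aa')
  pos 8-9: 'a' vs 'e' -> different
Consecutive identical pairs: ['dd', 'aa']
Count: 2

2


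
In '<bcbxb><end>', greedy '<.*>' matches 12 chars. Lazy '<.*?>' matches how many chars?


Greedy '<.*>' tries to match as MUCH as possible.
Lazy '<.*?>' tries to match as LITTLE as possible.

String: '<bcbxb><end>'
Greedy '<.*>' starts at first '<' and extends to the LAST '>': '<bcbxb><end>' (12 chars)
Lazy '<.*?>' starts at first '<' and stops at the FIRST '>': '<bcbxb>' (7 chars)

7


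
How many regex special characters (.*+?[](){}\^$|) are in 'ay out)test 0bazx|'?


Regex special characters are: . * + ? [ ] ( ) { } \ ^ $ |
Scanning 'ay out)test 0bazx|':
  pos 6: ')' -> SPECIAL
  pos 17: '|' -> SPECIAL
Special chars found: [')', '|']
Total: 2

2


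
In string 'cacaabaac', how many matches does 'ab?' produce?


Pattern 'ab?' matches 'a' optionally followed by 'b'.
String: 'cacaabaac'
Scanning left to right for 'a' then checking next char:
  Match 1: 'a' (a not followed by b)
  Match 2: 'a' (a not followed by b)
  Match 3: 'ab' (a followed by b)
  Match 4: 'a' (a not followed by b)
  Match 5: 'a' (a not followed by b)
Total matches: 5

5


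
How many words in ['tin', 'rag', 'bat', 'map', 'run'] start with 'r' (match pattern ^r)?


Pattern ^r anchors to start of word. Check which words begin with 'r':
  'tin' -> no
  'rag' -> MATCH (starts with 'r')
  'bat' -> no
  'map' -> no
  'run' -> MATCH (starts with 'r')
Matching words: ['rag', 'run']
Count: 2

2


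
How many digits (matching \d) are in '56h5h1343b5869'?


\d matches any digit 0-9.
Scanning '56h5h1343b5869':
  pos 0: '5' -> DIGIT
  pos 1: '6' -> DIGIT
  pos 3: '5' -> DIGIT
  pos 5: '1' -> DIGIT
  pos 6: '3' -> DIGIT
  pos 7: '4' -> DIGIT
  pos 8: '3' -> DIGIT
  pos 10: '5' -> DIGIT
  pos 11: '8' -> DIGIT
  pos 12: '6' -> DIGIT
  pos 13: '9' -> DIGIT
Digits found: ['5', '6', '5', '1', '3', '4', '3', '5', '8', '6', '9']
Total: 11

11


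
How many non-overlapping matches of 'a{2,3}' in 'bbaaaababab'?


Pattern 'a{2,3}' matches between 2 and 3 consecutive a's (greedy).
String: 'bbaaaababab'
Finding runs of a's and applying greedy matching:
  Run at pos 2: 'aaaa' (length 4)
  Run at pos 7: 'a' (length 1)
  Run at pos 9: 'a' (length 1)
Matches: ['aaa']
Count: 1

1


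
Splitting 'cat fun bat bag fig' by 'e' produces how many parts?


Splitting by 'e' breaks the string at each occurrence of the separator.
Text: 'cat fun bat bag fig'
Parts after split:
  Part 1: 'cat fun bat bag fig'
Total parts: 1

1


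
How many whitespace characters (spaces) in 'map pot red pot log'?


\s matches whitespace characters (spaces, tabs, etc.).
Text: 'map pot red pot log'
This text has 5 words separated by spaces.
Number of spaces = number of words - 1 = 5 - 1 = 4

4


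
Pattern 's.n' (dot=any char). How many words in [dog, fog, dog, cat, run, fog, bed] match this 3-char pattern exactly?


Pattern 's.n' means: starts with 's', any single char, ends with 'n'.
Checking each word (must be exactly 3 chars):
  'dog' (len=3): no
  'fog' (len=3): no
  'dog' (len=3): no
  'cat' (len=3): no
  'run' (len=3): no
  'fog' (len=3): no
  'bed' (len=3): no
Matching words: []
Total: 0

0


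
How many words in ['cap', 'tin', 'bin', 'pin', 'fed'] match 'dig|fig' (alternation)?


Alternation 'dig|fig' matches either 'dig' or 'fig'.
Checking each word:
  'cap' -> no
  'tin' -> no
  'bin' -> no
  'pin' -> no
  'fed' -> no
Matches: []
Count: 0

0


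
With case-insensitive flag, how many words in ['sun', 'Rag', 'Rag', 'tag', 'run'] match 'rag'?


Case-insensitive matching: compare each word's lowercase form to 'rag'.
  'sun' -> lower='sun' -> no
  'Rag' -> lower='rag' -> MATCH
  'Rag' -> lower='rag' -> MATCH
  'tag' -> lower='tag' -> no
  'run' -> lower='run' -> no
Matches: ['Rag', 'Rag']
Count: 2

2


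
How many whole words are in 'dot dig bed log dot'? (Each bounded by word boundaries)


Word boundaries (\b) mark the start/end of each word.
Text: 'dot dig bed log dot'
Splitting by whitespace:
  Word 1: 'dot'
  Word 2: 'dig'
  Word 3: 'bed'
  Word 4: 'log'
  Word 5: 'dot'
Total whole words: 5

5


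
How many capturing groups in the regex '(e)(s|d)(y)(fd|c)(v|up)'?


To count capturing groups, count each '(' that starts a group.
Pattern: '(e)(s|d)(y)(fd|c)(v|up)'
Walking through the pattern:
  Position 0: '(' -> group #1
  Position 3: '(' -> group #2
  Position 8: '(' -> group #3
  Position 11: '(' -> group #4
  Position 17: '(' -> group #5
Total capturing groups: 5

5


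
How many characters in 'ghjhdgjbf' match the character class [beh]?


Character class [beh] matches any of: {b, e, h}
Scanning string 'ghjhdgjbf' character by character:
  pos 0: 'g' -> no
  pos 1: 'h' -> MATCH
  pos 2: 'j' -> no
  pos 3: 'h' -> MATCH
  pos 4: 'd' -> no
  pos 5: 'g' -> no
  pos 6: 'j' -> no
  pos 7: 'b' -> MATCH
  pos 8: 'f' -> no
Total matches: 3

3


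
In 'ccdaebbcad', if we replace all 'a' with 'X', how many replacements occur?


re.sub('a', 'X', text) replaces every occurrence of 'a' with 'X'.
Text: 'ccdaebbcad'
Scanning for 'a':
  pos 3: 'a' -> replacement #1
  pos 8: 'a' -> replacement #2
Total replacements: 2

2


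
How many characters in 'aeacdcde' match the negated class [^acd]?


Negated class [^acd] matches any char NOT in {a, c, d}
Scanning 'aeacdcde':
  pos 0: 'a' -> no (excluded)
  pos 1: 'e' -> MATCH
  pos 2: 'a' -> no (excluded)
  pos 3: 'c' -> no (excluded)
  pos 4: 'd' -> no (excluded)
  pos 5: 'c' -> no (excluded)
  pos 6: 'd' -> no (excluded)
  pos 7: 'e' -> MATCH
Total matches: 2

2


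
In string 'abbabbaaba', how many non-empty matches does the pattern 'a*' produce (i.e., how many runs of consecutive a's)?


Pattern 'a*' matches zero or more a's. We want non-empty runs of consecutive a's.
String: 'abbabbaaba'
Walking through the string to find runs of a's:
  Run 1: positions 0-0 -> 'a'
  Run 2: positions 3-3 -> 'a'
  Run 3: positions 6-7 -> 'aa'
  Run 4: positions 9-9 -> 'a'
Non-empty runs found: ['a', 'a', 'aa', 'a']
Count: 4

4


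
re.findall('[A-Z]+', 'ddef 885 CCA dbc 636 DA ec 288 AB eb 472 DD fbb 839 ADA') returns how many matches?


Pattern '[A-Z]+' finds one or more uppercase letters.
Text: 'ddef 885 CCA dbc 636 DA ec 288 AB eb 472 DD fbb 839 ADA'
Scanning for matches:
  Match 1: 'CCA'
  Match 2: 'DA'
  Match 3: 'AB'
  Match 4: 'DD'
  Match 5: 'ADA'
Total matches: 5

5


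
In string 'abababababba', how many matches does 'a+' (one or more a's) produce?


Pattern 'a+' matches one or more consecutive a's.
String: 'abababababba'
Scanning for runs of a:
  Match 1: 'a' (length 1)
  Match 2: 'a' (length 1)
  Match 3: 'a' (length 1)
  Match 4: 'a' (length 1)
  Match 5: 'a' (length 1)
  Match 6: 'a' (length 1)
Total matches: 6

6


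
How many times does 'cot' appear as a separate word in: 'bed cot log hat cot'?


Scanning each word for exact match 'cot':
  Word 1: 'bed' -> no
  Word 2: 'cot' -> MATCH
  Word 3: 'log' -> no
  Word 4: 'hat' -> no
  Word 5: 'cot' -> MATCH
Total matches: 2

2


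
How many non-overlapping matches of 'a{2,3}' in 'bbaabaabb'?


Pattern 'a{2,3}' matches between 2 and 3 consecutive a's (greedy).
String: 'bbaabaabb'
Finding runs of a's and applying greedy matching:
  Run at pos 2: 'aa' (length 2)
  Run at pos 5: 'aa' (length 2)
Matches: ['aa', 'aa']
Count: 2

2


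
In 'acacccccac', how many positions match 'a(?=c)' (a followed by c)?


Lookahead 'a(?=c)' matches 'a' only when followed by 'c'.
String: 'acacccccac'
Checking each position where char is 'a':
  pos 0: 'a' -> MATCH (next='c')
  pos 2: 'a' -> MATCH (next='c')
  pos 8: 'a' -> MATCH (next='c')
Matching positions: [0, 2, 8]
Count: 3

3


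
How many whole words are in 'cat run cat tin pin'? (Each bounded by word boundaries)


Word boundaries (\b) mark the start/end of each word.
Text: 'cat run cat tin pin'
Splitting by whitespace:
  Word 1: 'cat'
  Word 2: 'run'
  Word 3: 'cat'
  Word 4: 'tin'
  Word 5: 'pin'
Total whole words: 5

5


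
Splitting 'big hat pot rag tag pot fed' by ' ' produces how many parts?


Splitting by ' ' breaks the string at each occurrence of the separator.
Text: 'big hat pot rag tag pot fed'
Parts after split:
  Part 1: 'big'
  Part 2: 'hat'
  Part 3: 'pot'
  Part 4: 'rag'
  Part 5: 'tag'
  Part 6: 'pot'
  Part 7: 'fed'
Total parts: 7

7


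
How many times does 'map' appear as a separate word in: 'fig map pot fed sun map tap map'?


Scanning each word for exact match 'map':
  Word 1: 'fig' -> no
  Word 2: 'map' -> MATCH
  Word 3: 'pot' -> no
  Word 4: 'fed' -> no
  Word 5: 'sun' -> no
  Word 6: 'map' -> MATCH
  Word 7: 'tap' -> no
  Word 8: 'map' -> MATCH
Total matches: 3

3


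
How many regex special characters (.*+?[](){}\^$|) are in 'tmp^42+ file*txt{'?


Regex special characters are: . * + ? [ ] ( ) { } \ ^ $ |
Scanning 'tmp^42+ file*txt{':
  pos 3: '^' -> SPECIAL
  pos 6: '+' -> SPECIAL
  pos 12: '*' -> SPECIAL
  pos 16: '{' -> SPECIAL
Special chars found: ['^', '+', '*', '{']
Total: 4

4


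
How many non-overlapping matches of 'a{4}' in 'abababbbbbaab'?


Pattern 'a{4}' matches exactly 4 consecutive a's (greedy, non-overlapping).
String: 'abababbbbbaab'
Scanning for runs of a's:
  Run at pos 0: 'a' (length 1) -> 0 match(es)
  Run at pos 2: 'a' (length 1) -> 0 match(es)
  Run at pos 4: 'a' (length 1) -> 0 match(es)
  Run at pos 10: 'aa' (length 2) -> 0 match(es)
Matches found: []
Total: 0

0


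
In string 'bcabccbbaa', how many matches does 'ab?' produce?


Pattern 'ab?' matches 'a' optionally followed by 'b'.
String: 'bcabccbbaa'
Scanning left to right for 'a' then checking next char:
  Match 1: 'ab' (a followed by b)
  Match 2: 'a' (a not followed by b)
  Match 3: 'a' (a not followed by b)
Total matches: 3

3


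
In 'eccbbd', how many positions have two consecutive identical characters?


Looking for consecutive identical characters in 'eccbbd':
  pos 0-1: 'e' vs 'c' -> different
  pos 1-2: 'c' vs 'c' -> MATCH ('cc')
  pos 2-3: 'c' vs 'b' -> different
  pos 3-4: 'b' vs 'b' -> MATCH ('bb')
  pos 4-5: 'b' vs 'd' -> different
Consecutive identical pairs: ['cc', 'bb']
Count: 2

2


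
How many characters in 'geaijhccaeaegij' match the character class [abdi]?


Character class [abdi] matches any of: {a, b, d, i}
Scanning string 'geaijhccaeaegij' character by character:
  pos 0: 'g' -> no
  pos 1: 'e' -> no
  pos 2: 'a' -> MATCH
  pos 3: 'i' -> MATCH
  pos 4: 'j' -> no
  pos 5: 'h' -> no
  pos 6: 'c' -> no
  pos 7: 'c' -> no
  pos 8: 'a' -> MATCH
  pos 9: 'e' -> no
  pos 10: 'a' -> MATCH
  pos 11: 'e' -> no
  pos 12: 'g' -> no
  pos 13: 'i' -> MATCH
  pos 14: 'j' -> no
Total matches: 5

5


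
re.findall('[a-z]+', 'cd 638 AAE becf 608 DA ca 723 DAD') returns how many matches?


Pattern '[a-z]+' finds one or more lowercase letters.
Text: 'cd 638 AAE becf 608 DA ca 723 DAD'
Scanning for matches:
  Match 1: 'cd'
  Match 2: 'becf'
  Match 3: 'ca'
Total matches: 3

3


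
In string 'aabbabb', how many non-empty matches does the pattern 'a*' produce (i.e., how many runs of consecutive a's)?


Pattern 'a*' matches zero or more a's. We want non-empty runs of consecutive a's.
String: 'aabbabb'
Walking through the string to find runs of a's:
  Run 1: positions 0-1 -> 'aa'
  Run 2: positions 4-4 -> 'a'
Non-empty runs found: ['aa', 'a']
Count: 2

2


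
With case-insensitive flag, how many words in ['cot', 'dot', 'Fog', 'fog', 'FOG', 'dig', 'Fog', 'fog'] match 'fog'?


Case-insensitive matching: compare each word's lowercase form to 'fog'.
  'cot' -> lower='cot' -> no
  'dot' -> lower='dot' -> no
  'Fog' -> lower='fog' -> MATCH
  'fog' -> lower='fog' -> MATCH
  'FOG' -> lower='fog' -> MATCH
  'dig' -> lower='dig' -> no
  'Fog' -> lower='fog' -> MATCH
  'fog' -> lower='fog' -> MATCH
Matches: ['Fog', 'fog', 'FOG', 'Fog', 'fog']
Count: 5

5


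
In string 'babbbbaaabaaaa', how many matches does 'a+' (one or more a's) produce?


Pattern 'a+' matches one or more consecutive a's.
String: 'babbbbaaabaaaa'
Scanning for runs of a:
  Match 1: 'a' (length 1)
  Match 2: 'aaa' (length 3)
  Match 3: 'aaaa' (length 4)
Total matches: 3

3


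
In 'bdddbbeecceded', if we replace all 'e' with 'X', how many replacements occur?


re.sub('e', 'X', text) replaces every occurrence of 'e' with 'X'.
Text: 'bdddbbeecceded'
Scanning for 'e':
  pos 6: 'e' -> replacement #1
  pos 7: 'e' -> replacement #2
  pos 10: 'e' -> replacement #3
  pos 12: 'e' -> replacement #4
Total replacements: 4

4


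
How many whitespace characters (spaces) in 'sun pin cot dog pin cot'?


\s matches whitespace characters (spaces, tabs, etc.).
Text: 'sun pin cot dog pin cot'
This text has 6 words separated by spaces.
Number of spaces = number of words - 1 = 6 - 1 = 5

5


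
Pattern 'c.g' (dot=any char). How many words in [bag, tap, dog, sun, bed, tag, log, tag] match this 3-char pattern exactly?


Pattern 'c.g' means: starts with 'c', any single char, ends with 'g'.
Checking each word (must be exactly 3 chars):
  'bag' (len=3): no
  'tap' (len=3): no
  'dog' (len=3): no
  'sun' (len=3): no
  'bed' (len=3): no
  'tag' (len=3): no
  'log' (len=3): no
  'tag' (len=3): no
Matching words: []
Total: 0

0


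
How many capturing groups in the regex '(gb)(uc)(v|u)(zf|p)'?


To count capturing groups, count each '(' that starts a group.
Pattern: '(gb)(uc)(v|u)(zf|p)'
Walking through the pattern:
  Position 0: '(' -> group #1
  Position 4: '(' -> group #2
  Position 8: '(' -> group #3
  Position 13: '(' -> group #4
Total capturing groups: 4

4


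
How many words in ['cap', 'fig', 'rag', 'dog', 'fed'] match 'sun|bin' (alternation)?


Alternation 'sun|bin' matches either 'sun' or 'bin'.
Checking each word:
  'cap' -> no
  'fig' -> no
  'rag' -> no
  'dog' -> no
  'fed' -> no
Matches: []
Count: 0

0


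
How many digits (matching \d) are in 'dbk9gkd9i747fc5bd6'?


\d matches any digit 0-9.
Scanning 'dbk9gkd9i747fc5bd6':
  pos 3: '9' -> DIGIT
  pos 7: '9' -> DIGIT
  pos 9: '7' -> DIGIT
  pos 10: '4' -> DIGIT
  pos 11: '7' -> DIGIT
  pos 14: '5' -> DIGIT
  pos 17: '6' -> DIGIT
Digits found: ['9', '9', '7', '4', '7', '5', '6']
Total: 7

7


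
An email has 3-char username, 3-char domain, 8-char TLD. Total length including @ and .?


An email address has format: username@domain.tld
Username length: 3
'@' character: 1
Domain length: 3
'.' character: 1
TLD length: 8
Total = 3 + 1 + 3 + 1 + 8 = 16

16


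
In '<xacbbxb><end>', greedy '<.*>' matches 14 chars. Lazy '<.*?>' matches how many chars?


Greedy '<.*>' tries to match as MUCH as possible.
Lazy '<.*?>' tries to match as LITTLE as possible.

String: '<xacbbxb><end>'
Greedy '<.*>' starts at first '<' and extends to the LAST '>': '<xacbbxb><end>' (14 chars)
Lazy '<.*?>' starts at first '<' and stops at the FIRST '>': '<xacbbxb>' (9 chars)

9


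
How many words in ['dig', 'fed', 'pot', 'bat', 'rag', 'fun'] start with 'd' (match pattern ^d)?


Pattern ^d anchors to start of word. Check which words begin with 'd':
  'dig' -> MATCH (starts with 'd')
  'fed' -> no
  'pot' -> no
  'bat' -> no
  'rag' -> no
  'fun' -> no
Matching words: ['dig']
Count: 1

1


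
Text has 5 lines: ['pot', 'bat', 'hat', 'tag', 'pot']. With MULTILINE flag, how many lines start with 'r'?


With MULTILINE flag, ^ matches the start of each line.
Lines: ['pot', 'bat', 'hat', 'tag', 'pot']
Checking which lines start with 'r':
  Line 1: 'pot' -> no
  Line 2: 'bat' -> no
  Line 3: 'hat' -> no
  Line 4: 'tag' -> no
  Line 5: 'pot' -> no
Matching lines: []
Count: 0

0


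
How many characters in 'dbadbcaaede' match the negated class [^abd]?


Negated class [^abd] matches any char NOT in {a, b, d}
Scanning 'dbadbcaaede':
  pos 0: 'd' -> no (excluded)
  pos 1: 'b' -> no (excluded)
  pos 2: 'a' -> no (excluded)
  pos 3: 'd' -> no (excluded)
  pos 4: 'b' -> no (excluded)
  pos 5: 'c' -> MATCH
  pos 6: 'a' -> no (excluded)
  pos 7: 'a' -> no (excluded)
  pos 8: 'e' -> MATCH
  pos 9: 'd' -> no (excluded)
  pos 10: 'e' -> MATCH
Total matches: 3

3


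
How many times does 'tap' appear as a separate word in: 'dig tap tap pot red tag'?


Scanning each word for exact match 'tap':
  Word 1: 'dig' -> no
  Word 2: 'tap' -> MATCH
  Word 3: 'tap' -> MATCH
  Word 4: 'pot' -> no
  Word 5: 'red' -> no
  Word 6: 'tag' -> no
Total matches: 2

2


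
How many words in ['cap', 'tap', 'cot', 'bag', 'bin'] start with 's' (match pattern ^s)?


Pattern ^s anchors to start of word. Check which words begin with 's':
  'cap' -> no
  'tap' -> no
  'cot' -> no
  'bag' -> no
  'bin' -> no
Matching words: []
Count: 0

0


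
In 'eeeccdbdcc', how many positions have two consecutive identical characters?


Looking for consecutive identical characters in 'eeeccdbdcc':
  pos 0-1: 'e' vs 'e' -> MATCH ('ee')
  pos 1-2: 'e' vs 'e' -> MATCH ('ee')
  pos 2-3: 'e' vs 'c' -> different
  pos 3-4: 'c' vs 'c' -> MATCH ('cc')
  pos 4-5: 'c' vs 'd' -> different
  pos 5-6: 'd' vs 'b' -> different
  pos 6-7: 'b' vs 'd' -> different
  pos 7-8: 'd' vs 'c' -> different
  pos 8-9: 'c' vs 'c' -> MATCH ('cc')
Consecutive identical pairs: ['ee', 'ee', 'cc', 'cc']
Count: 4

4


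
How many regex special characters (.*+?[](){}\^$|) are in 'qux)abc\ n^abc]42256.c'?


Regex special characters are: . * + ? [ ] ( ) { } \ ^ $ |
Scanning 'qux)abc\ n^abc]42256.c':
  pos 3: ')' -> SPECIAL
  pos 7: '\' -> SPECIAL
  pos 10: '^' -> SPECIAL
  pos 14: ']' -> SPECIAL
  pos 20: '.' -> SPECIAL
Special chars found: [')', '\\', '^', ']', '.']
Total: 5

5


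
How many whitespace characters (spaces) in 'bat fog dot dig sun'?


\s matches whitespace characters (spaces, tabs, etc.).
Text: 'bat fog dot dig sun'
This text has 5 words separated by spaces.
Number of spaces = number of words - 1 = 5 - 1 = 4

4


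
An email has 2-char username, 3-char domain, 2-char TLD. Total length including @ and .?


An email address has format: username@domain.tld
Username length: 2
'@' character: 1
Domain length: 3
'.' character: 1
TLD length: 2
Total = 2 + 1 + 3 + 1 + 2 = 9

9


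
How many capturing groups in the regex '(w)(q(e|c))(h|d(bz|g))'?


To count capturing groups, count each '(' that starts a group.
Pattern: '(w)(q(e|c))(h|d(bz|g))'
Walking through the pattern:
  Position 0: '(' -> group #1
  Position 3: '(' -> group #2
  Position 5: '(' -> group #3
  Position 11: '(' -> group #4
  Position 15: '(' -> group #5
Total capturing groups: 5

5


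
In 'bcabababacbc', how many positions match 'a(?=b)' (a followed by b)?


Lookahead 'a(?=b)' matches 'a' only when followed by 'b'.
String: 'bcabababacbc'
Checking each position where char is 'a':
  pos 2: 'a' -> MATCH (next='b')
  pos 4: 'a' -> MATCH (next='b')
  pos 6: 'a' -> MATCH (next='b')
  pos 8: 'a' -> no (next='c')
Matching positions: [2, 4, 6]
Count: 3

3


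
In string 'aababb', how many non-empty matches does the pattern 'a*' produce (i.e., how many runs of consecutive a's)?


Pattern 'a*' matches zero or more a's. We want non-empty runs of consecutive a's.
String: 'aababb'
Walking through the string to find runs of a's:
  Run 1: positions 0-1 -> 'aa'
  Run 2: positions 3-3 -> 'a'
Non-empty runs found: ['aa', 'a']
Count: 2

2


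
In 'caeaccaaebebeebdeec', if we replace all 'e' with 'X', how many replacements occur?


re.sub('e', 'X', text) replaces every occurrence of 'e' with 'X'.
Text: 'caeaccaaebebeebdeec'
Scanning for 'e':
  pos 2: 'e' -> replacement #1
  pos 8: 'e' -> replacement #2
  pos 10: 'e' -> replacement #3
  pos 12: 'e' -> replacement #4
  pos 13: 'e' -> replacement #5
  pos 16: 'e' -> replacement #6
  pos 17: 'e' -> replacement #7
Total replacements: 7

7


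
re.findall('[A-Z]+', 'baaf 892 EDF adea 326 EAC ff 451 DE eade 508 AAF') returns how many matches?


Pattern '[A-Z]+' finds one or more uppercase letters.
Text: 'baaf 892 EDF adea 326 EAC ff 451 DE eade 508 AAF'
Scanning for matches:
  Match 1: 'EDF'
  Match 2: 'EAC'
  Match 3: 'DE'
  Match 4: 'AAF'
Total matches: 4

4


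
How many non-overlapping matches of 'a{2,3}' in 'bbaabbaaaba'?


Pattern 'a{2,3}' matches between 2 and 3 consecutive a's (greedy).
String: 'bbaabbaaaba'
Finding runs of a's and applying greedy matching:
  Run at pos 2: 'aa' (length 2)
  Run at pos 6: 'aaa' (length 3)
  Run at pos 10: 'a' (length 1)
Matches: ['aa', 'aaa']
Count: 2

2


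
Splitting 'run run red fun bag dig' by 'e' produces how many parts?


Splitting by 'e' breaks the string at each occurrence of the separator.
Text: 'run run red fun bag dig'
Parts after split:
  Part 1: 'run run r'
  Part 2: 'd fun bag dig'
Total parts: 2

2


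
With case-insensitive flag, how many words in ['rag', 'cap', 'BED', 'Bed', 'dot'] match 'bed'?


Case-insensitive matching: compare each word's lowercase form to 'bed'.
  'rag' -> lower='rag' -> no
  'cap' -> lower='cap' -> no
  'BED' -> lower='bed' -> MATCH
  'Bed' -> lower='bed' -> MATCH
  'dot' -> lower='dot' -> no
Matches: ['BED', 'Bed']
Count: 2

2


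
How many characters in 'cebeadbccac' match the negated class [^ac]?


Negated class [^ac] matches any char NOT in {a, c}
Scanning 'cebeadbccac':
  pos 0: 'c' -> no (excluded)
  pos 1: 'e' -> MATCH
  pos 2: 'b' -> MATCH
  pos 3: 'e' -> MATCH
  pos 4: 'a' -> no (excluded)
  pos 5: 'd' -> MATCH
  pos 6: 'b' -> MATCH
  pos 7: 'c' -> no (excluded)
  pos 8: 'c' -> no (excluded)
  pos 9: 'a' -> no (excluded)
  pos 10: 'c' -> no (excluded)
Total matches: 5

5


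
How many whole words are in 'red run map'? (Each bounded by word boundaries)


Word boundaries (\b) mark the start/end of each word.
Text: 'red run map'
Splitting by whitespace:
  Word 1: 'red'
  Word 2: 'run'
  Word 3: 'map'
Total whole words: 3

3


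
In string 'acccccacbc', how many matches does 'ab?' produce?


Pattern 'ab?' matches 'a' optionally followed by 'b'.
String: 'acccccacbc'
Scanning left to right for 'a' then checking next char:
  Match 1: 'a' (a not followed by b)
  Match 2: 'a' (a not followed by b)
Total matches: 2

2


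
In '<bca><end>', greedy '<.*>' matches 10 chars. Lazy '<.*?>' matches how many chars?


Greedy '<.*>' tries to match as MUCH as possible.
Lazy '<.*?>' tries to match as LITTLE as possible.

String: '<bca><end>'
Greedy '<.*>' starts at first '<' and extends to the LAST '>': '<bca><end>' (10 chars)
Lazy '<.*?>' starts at first '<' and stops at the FIRST '>': '<bca>' (5 chars)

5


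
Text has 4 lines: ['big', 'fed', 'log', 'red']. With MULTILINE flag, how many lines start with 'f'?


With MULTILINE flag, ^ matches the start of each line.
Lines: ['big', 'fed', 'log', 'red']
Checking which lines start with 'f':
  Line 1: 'big' -> no
  Line 2: 'fed' -> MATCH
  Line 3: 'log' -> no
  Line 4: 'red' -> no
Matching lines: ['fed']
Count: 1

1


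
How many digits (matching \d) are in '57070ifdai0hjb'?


\d matches any digit 0-9.
Scanning '57070ifdai0hjb':
  pos 0: '5' -> DIGIT
  pos 1: '7' -> DIGIT
  pos 2: '0' -> DIGIT
  pos 3: '7' -> DIGIT
  pos 4: '0' -> DIGIT
  pos 10: '0' -> DIGIT
Digits found: ['5', '7', '0', '7', '0', '0']
Total: 6

6


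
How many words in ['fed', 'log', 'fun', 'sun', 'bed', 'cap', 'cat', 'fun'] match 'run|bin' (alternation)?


Alternation 'run|bin' matches either 'run' or 'bin'.
Checking each word:
  'fed' -> no
  'log' -> no
  'fun' -> no
  'sun' -> no
  'bed' -> no
  'cap' -> no
  'cat' -> no
  'fun' -> no
Matches: []
Count: 0

0


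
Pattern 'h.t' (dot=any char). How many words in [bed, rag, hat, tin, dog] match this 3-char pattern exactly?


Pattern 'h.t' means: starts with 'h', any single char, ends with 't'.
Checking each word (must be exactly 3 chars):
  'bed' (len=3): no
  'rag' (len=3): no
  'hat' (len=3): MATCH
  'tin' (len=3): no
  'dog' (len=3): no
Matching words: ['hat']
Total: 1

1


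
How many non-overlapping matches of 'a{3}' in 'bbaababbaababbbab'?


Pattern 'a{3}' matches exactly 3 consecutive a's (greedy, non-overlapping).
String: 'bbaababbaababbbab'
Scanning for runs of a's:
  Run at pos 2: 'aa' (length 2) -> 0 match(es)
  Run at pos 5: 'a' (length 1) -> 0 match(es)
  Run at pos 8: 'aa' (length 2) -> 0 match(es)
  Run at pos 11: 'a' (length 1) -> 0 match(es)
  Run at pos 15: 'a' (length 1) -> 0 match(es)
Matches found: []
Total: 0

0


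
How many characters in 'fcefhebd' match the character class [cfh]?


Character class [cfh] matches any of: {c, f, h}
Scanning string 'fcefhebd' character by character:
  pos 0: 'f' -> MATCH
  pos 1: 'c' -> MATCH
  pos 2: 'e' -> no
  pos 3: 'f' -> MATCH
  pos 4: 'h' -> MATCH
  pos 5: 'e' -> no
  pos 6: 'b' -> no
  pos 7: 'd' -> no
Total matches: 4

4


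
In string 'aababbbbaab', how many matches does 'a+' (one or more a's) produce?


Pattern 'a+' matches one or more consecutive a's.
String: 'aababbbbaab'
Scanning for runs of a:
  Match 1: 'aa' (length 2)
  Match 2: 'a' (length 1)
  Match 3: 'aa' (length 2)
Total matches: 3

3


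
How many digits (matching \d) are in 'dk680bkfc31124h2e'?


\d matches any digit 0-9.
Scanning 'dk680bkfc31124h2e':
  pos 2: '6' -> DIGIT
  pos 3: '8' -> DIGIT
  pos 4: '0' -> DIGIT
  pos 9: '3' -> DIGIT
  pos 10: '1' -> DIGIT
  pos 11: '1' -> DIGIT
  pos 12: '2' -> DIGIT
  pos 13: '4' -> DIGIT
  pos 15: '2' -> DIGIT
Digits found: ['6', '8', '0', '3', '1', '1', '2', '4', '2']
Total: 9

9


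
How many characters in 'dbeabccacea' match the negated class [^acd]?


Negated class [^acd] matches any char NOT in {a, c, d}
Scanning 'dbeabccacea':
  pos 0: 'd' -> no (excluded)
  pos 1: 'b' -> MATCH
  pos 2: 'e' -> MATCH
  pos 3: 'a' -> no (excluded)
  pos 4: 'b' -> MATCH
  pos 5: 'c' -> no (excluded)
  pos 6: 'c' -> no (excluded)
  pos 7: 'a' -> no (excluded)
  pos 8: 'c' -> no (excluded)
  pos 9: 'e' -> MATCH
  pos 10: 'a' -> no (excluded)
Total matches: 4

4


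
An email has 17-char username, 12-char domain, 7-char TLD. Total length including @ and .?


An email address has format: username@domain.tld
Username length: 17
'@' character: 1
Domain length: 12
'.' character: 1
TLD length: 7
Total = 17 + 1 + 12 + 1 + 7 = 38

38


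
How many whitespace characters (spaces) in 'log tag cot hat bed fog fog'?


\s matches whitespace characters (spaces, tabs, etc.).
Text: 'log tag cot hat bed fog fog'
This text has 7 words separated by spaces.
Number of spaces = number of words - 1 = 7 - 1 = 6

6


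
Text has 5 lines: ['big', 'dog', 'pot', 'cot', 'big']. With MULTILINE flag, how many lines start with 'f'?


With MULTILINE flag, ^ matches the start of each line.
Lines: ['big', 'dog', 'pot', 'cot', 'big']
Checking which lines start with 'f':
  Line 1: 'big' -> no
  Line 2: 'dog' -> no
  Line 3: 'pot' -> no
  Line 4: 'cot' -> no
  Line 5: 'big' -> no
Matching lines: []
Count: 0

0


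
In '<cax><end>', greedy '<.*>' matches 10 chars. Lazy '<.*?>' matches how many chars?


Greedy '<.*>' tries to match as MUCH as possible.
Lazy '<.*?>' tries to match as LITTLE as possible.

String: '<cax><end>'
Greedy '<.*>' starts at first '<' and extends to the LAST '>': '<cax><end>' (10 chars)
Lazy '<.*?>' starts at first '<' and stops at the FIRST '>': '<cax>' (5 chars)

5


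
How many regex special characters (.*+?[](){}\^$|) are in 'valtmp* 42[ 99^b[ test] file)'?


Regex special characters are: . * + ? [ ] ( ) { } \ ^ $ |
Scanning 'valtmp* 42[ 99^b[ test] file)':
  pos 6: '*' -> SPECIAL
  pos 10: '[' -> SPECIAL
  pos 14: '^' -> SPECIAL
  pos 16: '[' -> SPECIAL
  pos 22: ']' -> SPECIAL
  pos 28: ')' -> SPECIAL
Special chars found: ['*', '[', '^', '[', ']', ')']
Total: 6

6


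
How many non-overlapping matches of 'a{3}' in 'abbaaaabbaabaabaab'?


Pattern 'a{3}' matches exactly 3 consecutive a's (greedy, non-overlapping).
String: 'abbaaaabbaabaabaab'
Scanning for runs of a's:
  Run at pos 0: 'a' (length 1) -> 0 match(es)
  Run at pos 3: 'aaaa' (length 4) -> 1 match(es)
  Run at pos 9: 'aa' (length 2) -> 0 match(es)
  Run at pos 12: 'aa' (length 2) -> 0 match(es)
  Run at pos 15: 'aa' (length 2) -> 0 match(es)
Matches found: ['aaa']
Total: 1

1


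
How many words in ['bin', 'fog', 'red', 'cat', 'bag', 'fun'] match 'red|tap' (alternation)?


Alternation 'red|tap' matches either 'red' or 'tap'.
Checking each word:
  'bin' -> no
  'fog' -> no
  'red' -> MATCH
  'cat' -> no
  'bag' -> no
  'fun' -> no
Matches: ['red']
Count: 1

1


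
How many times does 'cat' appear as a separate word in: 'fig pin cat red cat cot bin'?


Scanning each word for exact match 'cat':
  Word 1: 'fig' -> no
  Word 2: 'pin' -> no
  Word 3: 'cat' -> MATCH
  Word 4: 'red' -> no
  Word 5: 'cat' -> MATCH
  Word 6: 'cot' -> no
  Word 7: 'bin' -> no
Total matches: 2

2


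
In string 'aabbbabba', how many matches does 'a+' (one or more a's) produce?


Pattern 'a+' matches one or more consecutive a's.
String: 'aabbbabba'
Scanning for runs of a:
  Match 1: 'aa' (length 2)
  Match 2: 'a' (length 1)
  Match 3: 'a' (length 1)
Total matches: 3

3


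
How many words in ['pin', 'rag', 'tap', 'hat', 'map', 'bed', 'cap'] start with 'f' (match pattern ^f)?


Pattern ^f anchors to start of word. Check which words begin with 'f':
  'pin' -> no
  'rag' -> no
  'tap' -> no
  'hat' -> no
  'map' -> no
  'bed' -> no
  'cap' -> no
Matching words: []
Count: 0

0


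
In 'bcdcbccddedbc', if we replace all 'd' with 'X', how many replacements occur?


re.sub('d', 'X', text) replaces every occurrence of 'd' with 'X'.
Text: 'bcdcbccddedbc'
Scanning for 'd':
  pos 2: 'd' -> replacement #1
  pos 7: 'd' -> replacement #2
  pos 8: 'd' -> replacement #3
  pos 10: 'd' -> replacement #4
Total replacements: 4

4


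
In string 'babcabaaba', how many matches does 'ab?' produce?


Pattern 'ab?' matches 'a' optionally followed by 'b'.
String: 'babcabaaba'
Scanning left to right for 'a' then checking next char:
  Match 1: 'ab' (a followed by b)
  Match 2: 'ab' (a followed by b)
  Match 3: 'a' (a not followed by b)
  Match 4: 'ab' (a followed by b)
  Match 5: 'a' (a not followed by b)
Total matches: 5

5


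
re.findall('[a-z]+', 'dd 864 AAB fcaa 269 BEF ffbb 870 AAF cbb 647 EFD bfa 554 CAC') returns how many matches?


Pattern '[a-z]+' finds one or more lowercase letters.
Text: 'dd 864 AAB fcaa 269 BEF ffbb 870 AAF cbb 647 EFD bfa 554 CAC'
Scanning for matches:
  Match 1: 'dd'
  Match 2: 'fcaa'
  Match 3: 'ffbb'
  Match 4: 'cbb'
  Match 5: 'bfa'
Total matches: 5

5


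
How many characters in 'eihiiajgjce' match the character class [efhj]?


Character class [efhj] matches any of: {e, f, h, j}
Scanning string 'eihiiajgjce' character by character:
  pos 0: 'e' -> MATCH
  pos 1: 'i' -> no
  pos 2: 'h' -> MATCH
  pos 3: 'i' -> no
  pos 4: 'i' -> no
  pos 5: 'a' -> no
  pos 6: 'j' -> MATCH
  pos 7: 'g' -> no
  pos 8: 'j' -> MATCH
  pos 9: 'c' -> no
  pos 10: 'e' -> MATCH
Total matches: 5

5


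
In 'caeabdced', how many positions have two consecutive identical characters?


Looking for consecutive identical characters in 'caeabdced':
  pos 0-1: 'c' vs 'a' -> different
  pos 1-2: 'a' vs 'e' -> different
  pos 2-3: 'e' vs 'a' -> different
  pos 3-4: 'a' vs 'b' -> different
  pos 4-5: 'b' vs 'd' -> different
  pos 5-6: 'd' vs 'c' -> different
  pos 6-7: 'c' vs 'e' -> different
  pos 7-8: 'e' vs 'd' -> different
Consecutive identical pairs: []
Count: 0

0


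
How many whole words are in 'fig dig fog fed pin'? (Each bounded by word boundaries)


Word boundaries (\b) mark the start/end of each word.
Text: 'fig dig fog fed pin'
Splitting by whitespace:
  Word 1: 'fig'
  Word 2: 'dig'
  Word 3: 'fog'
  Word 4: 'fed'
  Word 5: 'pin'
Total whole words: 5

5


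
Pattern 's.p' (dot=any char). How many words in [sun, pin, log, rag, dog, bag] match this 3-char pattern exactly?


Pattern 's.p' means: starts with 's', any single char, ends with 'p'.
Checking each word (must be exactly 3 chars):
  'sun' (len=3): no
  'pin' (len=3): no
  'log' (len=3): no
  'rag' (len=3): no
  'dog' (len=3): no
  'bag' (len=3): no
Matching words: []
Total: 0

0


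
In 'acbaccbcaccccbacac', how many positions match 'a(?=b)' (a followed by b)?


Lookahead 'a(?=b)' matches 'a' only when followed by 'b'.
String: 'acbaccbcaccccbacac'
Checking each position where char is 'a':
  pos 0: 'a' -> no (next='c')
  pos 3: 'a' -> no (next='c')
  pos 8: 'a' -> no (next='c')
  pos 14: 'a' -> no (next='c')
  pos 16: 'a' -> no (next='c')
Matching positions: []
Count: 0

0


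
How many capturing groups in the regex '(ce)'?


To count capturing groups, count each '(' that starts a group.
Pattern: '(ce)'
Walking through the pattern:
  Position 0: '(' -> group #1
Total capturing groups: 1

1


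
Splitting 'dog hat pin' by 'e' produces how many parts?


Splitting by 'e' breaks the string at each occurrence of the separator.
Text: 'dog hat pin'
Parts after split:
  Part 1: 'dog hat pin'
Total parts: 1

1


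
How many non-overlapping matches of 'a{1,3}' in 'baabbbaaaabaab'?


Pattern 'a{1,3}' matches between 1 and 3 consecutive a's (greedy).
String: 'baabbbaaaabaab'
Finding runs of a's and applying greedy matching:
  Run at pos 1: 'aa' (length 2)
  Run at pos 6: 'aaaa' (length 4)
  Run at pos 11: 'aa' (length 2)
Matches: ['aa', 'aaa', 'a', 'aa']
Count: 4

4


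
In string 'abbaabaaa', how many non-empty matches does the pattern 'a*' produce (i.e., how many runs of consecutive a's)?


Pattern 'a*' matches zero or more a's. We want non-empty runs of consecutive a's.
String: 'abbaabaaa'
Walking through the string to find runs of a's:
  Run 1: positions 0-0 -> 'a'
  Run 2: positions 3-4 -> 'aa'
  Run 3: positions 6-8 -> 'aaa'
Non-empty runs found: ['a', 'aa', 'aaa']
Count: 3

3


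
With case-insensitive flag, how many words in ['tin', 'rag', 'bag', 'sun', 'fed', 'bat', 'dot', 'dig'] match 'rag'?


Case-insensitive matching: compare each word's lowercase form to 'rag'.
  'tin' -> lower='tin' -> no
  'rag' -> lower='rag' -> MATCH
  'bag' -> lower='bag' -> no
  'sun' -> lower='sun' -> no
  'fed' -> lower='fed' -> no
  'bat' -> lower='bat' -> no
  'dot' -> lower='dot' -> no
  'dig' -> lower='dig' -> no
Matches: ['rag']
Count: 1

1


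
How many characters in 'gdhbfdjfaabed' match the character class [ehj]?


Character class [ehj] matches any of: {e, h, j}
Scanning string 'gdhbfdjfaabed' character by character:
  pos 0: 'g' -> no
  pos 1: 'd' -> no
  pos 2: 'h' -> MATCH
  pos 3: 'b' -> no
  pos 4: 'f' -> no
  pos 5: 'd' -> no
  pos 6: 'j' -> MATCH
  pos 7: 'f' -> no
  pos 8: 'a' -> no
  pos 9: 'a' -> no
  pos 10: 'b' -> no
  pos 11: 'e' -> MATCH
  pos 12: 'd' -> no
Total matches: 3

3


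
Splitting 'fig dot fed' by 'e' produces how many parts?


Splitting by 'e' breaks the string at each occurrence of the separator.
Text: 'fig dot fed'
Parts after split:
  Part 1: 'fig dot f'
  Part 2: 'd'
Total parts: 2

2


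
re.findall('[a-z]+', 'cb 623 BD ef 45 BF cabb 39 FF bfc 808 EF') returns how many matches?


Pattern '[a-z]+' finds one or more lowercase letters.
Text: 'cb 623 BD ef 45 BF cabb 39 FF bfc 808 EF'
Scanning for matches:
  Match 1: 'cb'
  Match 2: 'ef'
  Match 3: 'cabb'
  Match 4: 'bfc'
Total matches: 4

4


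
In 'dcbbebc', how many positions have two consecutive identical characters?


Looking for consecutive identical characters in 'dcbbebc':
  pos 0-1: 'd' vs 'c' -> different
  pos 1-2: 'c' vs 'b' -> different
  pos 2-3: 'b' vs 'b' -> MATCH ('bb')
  pos 3-4: 'b' vs 'e' -> different
  pos 4-5: 'e' vs 'b' -> different
  pos 5-6: 'b' vs 'c' -> different
Consecutive identical pairs: ['bb']
Count: 1

1


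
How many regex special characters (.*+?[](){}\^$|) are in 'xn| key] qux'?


Regex special characters are: . * + ? [ ] ( ) { } \ ^ $ |
Scanning 'xn| key] qux':
  pos 2: '|' -> SPECIAL
  pos 7: ']' -> SPECIAL
Special chars found: ['|', ']']
Total: 2

2
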